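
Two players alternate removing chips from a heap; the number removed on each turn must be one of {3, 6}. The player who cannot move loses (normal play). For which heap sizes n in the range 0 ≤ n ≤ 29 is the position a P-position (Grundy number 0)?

G(0) = 0
G(1) = mex{} = 0
G(2) = mex{} = 0
G(3) = mex{0} = 1
G(4) = mex{0} = 1
G(5) = mex{0} = 1
G(6) = mex{1,0} = 2
G(7) = mex{1,0} = 2
G(8) = mex{1,0} = 2
G(9) = mex{2,1} = 0
G(10) = mex{2,1} = 0
G(11) = mex{2,1} = 0
G(12) = mex{0,2} = 1
G(13) = mex{0,2} = 1
G(14) = mex{0,2} = 1
G(15) = mex{1,0} = 2
G(16) = mex{1,0} = 2
G(17) = mex{1,0} = 2
G(18) = mex{2,1} = 0
G(19) = mex{2,1} = 0
G(20) = mex{2,1} = 0
G(21) = mex{0,2} = 1
G(22) = mex{0,2} = 1
G(23) = mex{0,2} = 1
G(24) = mex{1,0} = 2
G(25) = mex{1,0} = 2
G(26) = mex{1,0} = 2
G(27) = mex{2,1} = 0
G(28) = mex{2,1} = 0
G(29) = mex{2,1} = 0
P-positions are exactly the n with G(n) = 0.

0, 1, 2, 9, 10, 11, 18, 19, 20, 27, 28, 29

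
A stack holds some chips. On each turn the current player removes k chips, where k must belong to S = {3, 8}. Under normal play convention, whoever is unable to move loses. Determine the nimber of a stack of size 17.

0

G(0) = 0
G(1) = mex{} = 0
G(2) = mex{} = 0
G(3) = mex{0} = 1
G(4) = mex{0} = 1
G(5) = mex{0} = 1
G(6) = mex{1} = 0
G(7) = mex{1} = 0
G(8) = mex{1,0} = 2
G(9) = mex{0,0} = 1
G(10) = mex{0,0} = 1
G(11) = mex{2,1} = 0
G(12) = mex{1,1} = 0
G(13) = mex{1,1} = 0
G(14) = mex{0,0} = 1
G(15) = mex{0,0} = 1
G(16) = mex{0,2} = 1
G(17) = mex{1,1} = 0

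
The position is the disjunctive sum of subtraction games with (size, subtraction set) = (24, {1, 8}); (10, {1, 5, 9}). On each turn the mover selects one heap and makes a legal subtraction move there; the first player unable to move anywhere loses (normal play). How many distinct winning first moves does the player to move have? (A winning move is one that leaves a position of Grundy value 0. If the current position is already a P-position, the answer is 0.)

Heap A, S = {1, 8}:
G(0) = 0
G(1) = mex{0} = 1
G(2) = mex{1} = 0
G(3) = mex{0} = 1
G(4) = mex{1} = 0
G(5) = mex{0} = 1
G(6) = mex{1} = 0
G(7) = mex{0} = 1
G(8) = mex{1,0} = 2
G(9) = mex{2,1} = 0
G(10) = mex{0,0} = 1
G(11) = mex{1,1} = 0
G(12) = mex{0,0} = 1
G(13) = mex{1,1} = 0
G(14) = mex{0,0} = 1
G(15) = mex{1,1} = 0
G(16) = mex{0,2} = 1
G(17) = mex{1,0} = 2
G(18) = mex{2,1} = 0
G(19) = mex{0,0} = 1
G(20) = mex{1,1} = 0
G(21) = mex{0,0} = 1
G(22) = mex{1,1} = 0
G(23) = mex{0,0} = 1
G(24) = mex{1,1} = 0
G_A(24) = 0.
Heap B, S = {1, 5, 9}:
n :  0  1  2  3  4  5  6  7  8  9 10
G :  0  1  0  1  0  1  0  1  0  1  0
G_B(10) = 0.
Combined Grundy value = 0 ⊕ 0 = 0.
A winning move leaves total XOR = 0, i.e. changes one component's Grundy value g to g ⊕ X where X is the current total.
Heap A: target g' = 0⊕0 = 0, but every legal move changes the Grundy value (mex property), so 0 moves.
Heap B: target g' = 0⊕0 = 0, but every legal move changes the Grundy value (mex property), so 0 moves.

0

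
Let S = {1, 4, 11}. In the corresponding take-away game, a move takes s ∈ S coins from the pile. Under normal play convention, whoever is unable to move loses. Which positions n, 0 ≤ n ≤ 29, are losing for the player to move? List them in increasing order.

0, 2, 5, 7, 10, 12, 15, 17, 20, 22, 25, 27

G(0) = 0
G(1) = mex{0} = 1
G(2) = mex{1} = 0
G(3) = mex{0} = 1
G(4) = mex{1,0} = 2
G(5) = mex{2,1} = 0
G(6) = mex{0,0} = 1
G(7) = mex{1,1} = 0
G(8) = mex{0,2} = 1
G(9) = mex{1,0} = 2
G(10) = mex{2,1} = 0
G(11) = mex{0,0,0} = 1
G(12) = mex{1,1,1} = 0
G(13) = mex{0,2,0} = 1
G(14) = mex{1,0,1} = 2
G(15) = mex{2,1,2} = 0
G(16) = mex{0,0,0} = 1
G(17) = mex{1,1,1} = 0
G(18) = mex{0,2,0} = 1
G(19) = mex{1,0,1} = 2
G(20) = mex{2,1,2} = 0
G(21) = mex{0,0,0} = 1
G(22) = mex{1,1,1} = 0
G(23) = mex{0,2,0} = 1
G(24) = mex{1,0,1} = 2
G(25) = mex{2,1,2} = 0
G(26) = mex{0,0,0} = 1
G(27) = mex{1,1,1} = 0
G(28) = mex{0,2,0} = 1
G(29) = mex{1,0,1} = 2
P-positions are exactly the n with G(n) = 0.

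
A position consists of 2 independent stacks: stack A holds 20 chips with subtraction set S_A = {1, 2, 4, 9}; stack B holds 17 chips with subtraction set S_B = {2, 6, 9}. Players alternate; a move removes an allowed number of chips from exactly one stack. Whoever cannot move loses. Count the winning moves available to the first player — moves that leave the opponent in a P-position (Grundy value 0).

Stack A, S = {1, 2, 4, 9}:
n :  0  1  2  3  4  5  6  7  8  9 10 11 12 13 14 15 16 17 18 19 20
G :  0  1  2  0  1  2  0  1  2  3  4  0  1  2  0  1  2  0  1  2  3
G_A(20) = 3.
Stack B, S = {2, 6, 9}:
n :  0  1  2  3  4  5  6  7  8  9 10 11 12 13 14 15 16 17
G :  0  0  1  1  0  0  1  1  0  2  1  3  0  2  1  0  0  1
G_B(17) = 1.
Combined Grundy value = 3 ⊕ 1 = 2.
A winning move leaves total XOR = 0, i.e. changes one component's Grundy value g to g ⊕ X where X is the current total.
Stack A: need g' = 3⊕2 = 1. Options: 20−1→G=2, 20−2→G=1, 20−4→G=2, 20−9→G=0. Hits: 1.
Stack B: need g' = 1⊕2 = 3. Options: 17−2→G=0, 17−6→G=3, 17−9→G=0. Hits: 1.

2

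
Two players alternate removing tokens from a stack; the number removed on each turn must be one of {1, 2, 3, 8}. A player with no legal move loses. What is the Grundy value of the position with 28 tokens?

n :  0  1  2  3  4  5  6  7  8  9 10 11 12 13 14 15 16 17 18 19 20 21 22 23 24 25 26 27 28
G :  0  1  2  3  0  1  2  3  4  0  1  2  3  0  1  2  3  4  0  1  2  3  0  1  2  3  4  0  1

1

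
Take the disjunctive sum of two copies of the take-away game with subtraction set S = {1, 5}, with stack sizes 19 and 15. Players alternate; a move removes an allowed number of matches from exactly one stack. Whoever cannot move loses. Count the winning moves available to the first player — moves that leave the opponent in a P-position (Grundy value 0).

All stacks use S = {1, 5}:
n :  0  1  2  3  4  5  6  7  8  9 10 11 12 13 14 15 16 17 18 19
G :  0  1  0  1  0  1  0  1  0  1  0  1  0  1  0  1  0  1  0  1
Stack A: G(19) = 1.
Stack B: G(15) = 1.
Combined Grundy value = 1 ⊕ 1 = 0.
A winning move leaves total XOR = 0, i.e. changes one component's Grundy value g to g ⊕ X where X is the current total.
Stack A: target g' = 1⊕0 = 1, but every legal move changes the Grundy value (mex property), so 0 moves.
Stack B: target g' = 1⊕0 = 1, but every legal move changes the Grundy value (mex property), so 0 moves.

0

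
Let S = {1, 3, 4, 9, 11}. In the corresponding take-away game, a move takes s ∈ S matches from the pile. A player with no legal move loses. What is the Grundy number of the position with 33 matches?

G(0) = 0
G(1) = mex{0} = 1
G(2) = mex{1} = 0
G(3) = mex{0,0} = 1
G(4) = mex{1,1,0} = 2
G(5) = mex{2,0,1} = 3
G(6) = mex{3,1,0} = 2
G(7) = mex{2,2,1} = 0
G(8) = mex{0,3,2} = 1
G(9) = mex{1,2,3,0} = 4
G(10) = mex{4,0,2,1} = 3
G(11) = mex{3,1,0,0,0} = 2
G(12) = mex{2,4,1,1,1} = 0
G(13) = mex{0,3,4,2,0} = 1
G(14) = mex{1,2,3,3,1} = 0
G(15) = mex{0,0,2,2,2} = 1
G(16) = mex{1,1,0,0,3} = 2
G(17) = mex{2,0,1,1,2} = 3
G(18) = mex{3,1,0,4,0} = 2
G(19) = mex{2,2,1,3,1} = 0
G(20) = mex{0,3,2,2,4} = 1
G(21) = mex{1,2,3,0,3} = 4
G(22) = mex{4,0,2,1,2} = 3
G(23) = mex{3,1,0,0,0} = 2
G(24) = mex{2,4,1,1,1} = 0
G(25) = mex{0,3,4,2,0} = 1
G(26) = mex{1,2,3,3,1} = 0
G(27) = mex{0,0,2,2,2} = 1
G(28) = mex{1,1,0,0,3} = 2
G(29) = mex{2,0,1,1,2} = 3
G(30) = mex{3,1,0,4,0} = 2
G(31) = mex{2,2,1,3,1} = 0
G(32) = mex{0,3,2,2,4} = 1
G(33) = mex{1,2,3,0,3} = 4

4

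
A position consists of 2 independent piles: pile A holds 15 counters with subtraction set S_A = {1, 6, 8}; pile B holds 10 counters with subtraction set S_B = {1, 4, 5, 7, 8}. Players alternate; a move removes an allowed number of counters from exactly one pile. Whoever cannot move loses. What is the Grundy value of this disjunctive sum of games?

5

Pile A, S = {1, 6, 8}:
G(0) = 0
G(1) = mex{0} = 1
G(2) = mex{1} = 0
G(3) = mex{0} = 1
G(4) = mex{1} = 0
G(5) = mex{0} = 1
G(6) = mex{1,0} = 2
G(7) = mex{2,1} = 0
G(8) = mex{0,0,0} = 1
G(9) = mex{1,1,1} = 0
G(10) = mex{0,0,0} = 1
G(11) = mex{1,1,1} = 0
G(12) = mex{0,2,0} = 1
G(13) = mex{1,0,1} = 2
G(14) = mex{2,1,2} = 0
G(15) = mex{0,0,0} = 1
G_A(15) = 1.
Pile B, S = {1, 4, 5, 7, 8}:
n :  0  1  2  3  4  5  6  7  8  9 10
G :  0  1  0  1  2  3  2  3  4  5  4
G_B(10) = 4.
Combined Grundy value = 1 ⊕ 4 = 5.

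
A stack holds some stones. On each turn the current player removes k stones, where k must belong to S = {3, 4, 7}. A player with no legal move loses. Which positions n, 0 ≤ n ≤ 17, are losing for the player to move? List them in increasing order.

0, 1, 2, 10, 11, 12

G(0) = 0
G(1) = mex{} = 0
G(2) = mex{} = 0
G(3) = mex{0} = 1
G(4) = mex{0,0} = 1
G(5) = mex{0,0} = 1
G(6) = mex{1,0} = 2
G(7) = mex{1,1,0} = 2
G(8) = mex{1,1,0} = 2
G(9) = mex{2,1,0} = 3
G(10) = mex{2,2,1} = 0
G(11) = mex{2,2,1} = 0
G(12) = mex{3,2,1} = 0
G(13) = mex{0,3,2} = 1
G(14) = mex{0,0,2} = 1
G(15) = mex{0,0,2} = 1
G(16) = mex{1,0,3} = 2
G(17) = mex{1,1,0} = 2
P-positions are exactly the n with G(n) = 0.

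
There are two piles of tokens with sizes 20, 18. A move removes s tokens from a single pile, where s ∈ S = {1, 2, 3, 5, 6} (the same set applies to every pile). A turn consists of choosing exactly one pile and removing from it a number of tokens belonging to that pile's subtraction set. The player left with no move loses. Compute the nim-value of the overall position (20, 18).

2

All piles use S = {1, 2, 3, 5, 6}:
n :  0  1  2  3  4  5  6  7  8  9 10 11 12 13 14 15 16 17 18 19 20
G :  0  1  2  3  0  1  2  3  0  1  2  3  0  1  2  3  0  1  2  3  0
Pile A: G(20) = 0.
Pile B: G(18) = 2.
Combined Grundy value = 0 ⊕ 2 = 2.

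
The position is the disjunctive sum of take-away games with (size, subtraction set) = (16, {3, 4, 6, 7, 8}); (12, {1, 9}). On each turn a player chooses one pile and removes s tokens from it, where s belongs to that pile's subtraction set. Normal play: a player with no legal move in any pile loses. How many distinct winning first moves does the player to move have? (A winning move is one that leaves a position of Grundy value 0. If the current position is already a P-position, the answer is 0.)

4

Pile A, S = {3, 4, 6, 7, 8}:
n :  0  1  2  3  4  5  6  7  8  9 10 11 12 13 14 15 16
G :  0  0  0  1  1  1  2  2  2  3  3  0  0  0  1  1  1
G_A(16) = 1.
Pile B, S = {1, 9}:
n :  0  1  2  3  4  5  6  7  8  9 10 11 12
G :  0  1  0  1  0  1  0  1  0  1  0  1  0
G_B(12) = 0.
Combined Grundy value = 1 ⊕ 0 = 1.
A winning move leaves total XOR = 0, i.e. changes one component's Grundy value g to g ⊕ X where X is the current total.
Pile A: need g' = 1⊕1 = 0. Options: 16−3→G=0, 16−4→G=0, 16−6→G=3, 16−7→G=3, 16−8→G=2. Hits: 2.
Pile B: need g' = 0⊕1 = 1. Options: 12−1→G=1, 12−9→G=1. Hits: 2.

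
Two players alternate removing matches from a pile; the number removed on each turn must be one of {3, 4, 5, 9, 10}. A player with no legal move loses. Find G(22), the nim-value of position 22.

0

n :  0  1  2  3  4  5  6  7  8  9 10 11 12 13 14 15 16 17 18 19 20 21 22
G :  0  0  0  1  1  1  2  2  0  3  3  1  4  2  0  0  0  1  1  1  2  2  0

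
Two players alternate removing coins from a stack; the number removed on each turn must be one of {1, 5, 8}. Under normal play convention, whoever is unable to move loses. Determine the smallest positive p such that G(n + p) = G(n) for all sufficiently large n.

G(0) = 0
G(1) = mex{0} = 1
G(2) = mex{1} = 0
G(3) = mex{0} = 1
G(4) = mex{1} = 0
G(5) = mex{0,0} = 1
G(6) = mex{1,1} = 0
G(7) = mex{0,0} = 1
G(8) = mex{1,1,0} = 2
G(9) = mex{2,0,1} = 3
G(10) = mex{3,1,0} = 2
G(11) = mex{2,0,1} = 3
G(12) = mex{3,1,0} = 2
G(13) = mex{2,2,1} = 0
G(14) = mex{0,3,0} = 1
G(15) = mex{1,2,1} = 0
G(16) = mex{0,3,2} = 1
G(17) = mex{1,2,3} = 0
G(18) = mex{0,0,2} = 1
G(19) = mex{1,1,3} = 0
G(20) = mex{0,0,2} = 1
G(21) = mex{1,1,0} = 2
G(22) = mex{2,0,1} = 3
G(23) = mex{3,1,0} = 2
G(24) = mex{2,0,1} = 3
G(25) = mex{3,1,0} = 2
G(26) = mex{2,2,1} = 0
G(27) = mex{0,3,0} = 1
G(n+13) = G(n) holds for n = 0,…,7 (a full window of length max(S) = 8), so the sequence is purely periodic with period 13.

13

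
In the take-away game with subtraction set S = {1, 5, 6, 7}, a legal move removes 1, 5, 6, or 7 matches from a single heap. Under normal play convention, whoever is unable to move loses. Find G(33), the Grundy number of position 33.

3

G(0) = 0
G(1) = mex{0} = 1
G(2) = mex{1} = 0
G(3) = mex{0} = 1
G(4) = mex{1} = 0
G(5) = mex{0,0} = 1
G(6) = mex{1,1,0} = 2
G(7) = mex{2,0,1,0} = 3
G(8) = mex{3,1,0,1} = 2
G(9) = mex{2,0,1,0} = 3
G(10) = mex{3,1,0,1} = 2
G(11) = mex{2,2,1,0} = 3
G(12) = mex{3,3,2,1} = 0
G(13) = mex{0,2,3,2} = 1
G(14) = mex{1,3,2,3} = 0
G(15) = mex{0,2,3,2} = 1
G(16) = mex{1,3,2,3} = 0
G(17) = mex{0,0,3,2} = 1
G(18) = mex{1,1,0,3} = 2
G(19) = mex{2,0,1,0} = 3
G(20) = mex{3,1,0,1} = 2
G(21) = mex{2,0,1,0} = 3
G(22) = mex{3,1,0,1} = 2
G(23) = mex{2,2,1,0} = 3
G(24) = mex{3,3,2,1} = 0
G(25) = mex{0,2,3,2} = 1
G(26) = mex{1,3,2,3} = 0
G(27) = mex{0,2,3,2} = 1
G(28) = mex{1,3,2,3} = 0
G(29) = mex{0,0,3,2} = 1
G(30) = mex{1,1,0,3} = 2
G(31) = mex{2,0,1,0} = 3
G(32) = mex{3,1,0,1} = 2
G(33) = mex{2,0,1,0} = 3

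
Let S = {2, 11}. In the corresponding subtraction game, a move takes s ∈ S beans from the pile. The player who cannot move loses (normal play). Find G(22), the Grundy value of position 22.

0

n :  0  1  2  3  4  5  6  7  8  9 10 11 12 13 14 15 16 17 18 19 20 21 22
G :  0  0  1  1  0  0  1  1  0  0  1  1  2  0  0  1  1  0  0  1  1  0  0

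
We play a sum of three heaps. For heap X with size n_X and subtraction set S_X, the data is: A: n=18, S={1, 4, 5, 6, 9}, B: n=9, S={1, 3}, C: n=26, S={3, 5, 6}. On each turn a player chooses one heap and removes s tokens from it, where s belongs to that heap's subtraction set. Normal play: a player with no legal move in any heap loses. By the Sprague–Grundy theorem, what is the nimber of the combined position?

7

Heap A, S = {1, 4, 5, 6, 9}:
n :  0  1  2  3  4  5  6  7  8  9 10 11 12 13 14 15 16 17 18
G :  0  1  0  1  2  3  2  3  4  5  0  1  0  1  2  3  2  3  4
G_A(18) = 4.
Heap B, S = {1, 3}:
G(0) = 0
G(1) = mex{0} = 1
G(2) = mex{1} = 0
G(3) = mex{0,0} = 1
G(4) = mex{1,1} = 0
G(5) = mex{0,0} = 1
G(6) = mex{1,1} = 0
G(7) = mex{0,0} = 1
G(8) = mex{1,1} = 0
G(9) = mex{0,0} = 1
G_B(9) = 1.
Heap C, S = {3, 5, 6}:
n :  0  1  2  3  4  5  6  7  8  9 10 11 12 13 14 15 16 17 18 19 20 21 22 23 24 25 26
G :  0  0  0  1  1  1  2  2  2  0  0  0  1  1  1  2  2  2  0  0  0  1  1  1  2  2  2
G_C(26) = 2.
Combined Grundy value = 4 ⊕ 1 ⊕ 2 = 7.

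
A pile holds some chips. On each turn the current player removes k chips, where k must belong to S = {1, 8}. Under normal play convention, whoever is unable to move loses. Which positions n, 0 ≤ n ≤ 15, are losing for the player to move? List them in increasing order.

0, 2, 4, 6, 9, 11, 13, 15

G(0) = 0
G(1) = mex{0} = 1
G(2) = mex{1} = 0
G(3) = mex{0} = 1
G(4) = mex{1} = 0
G(5) = mex{0} = 1
G(6) = mex{1} = 0
G(7) = mex{0} = 1
G(8) = mex{1,0} = 2
G(9) = mex{2,1} = 0
G(10) = mex{0,0} = 1
G(11) = mex{1,1} = 0
G(12) = mex{0,0} = 1
G(13) = mex{1,1} = 0
G(14) = mex{0,0} = 1
G(15) = mex{1,1} = 0
P-positions are exactly the n with G(n) = 0.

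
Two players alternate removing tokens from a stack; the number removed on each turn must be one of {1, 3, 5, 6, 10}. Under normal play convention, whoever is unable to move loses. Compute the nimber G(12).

G(0) = 0
G(1) = mex{0} = 1
G(2) = mex{1} = 0
G(3) = mex{0,0} = 1
G(4) = mex{1,1} = 0
G(5) = mex{0,0,0} = 1
G(6) = mex{1,1,1,0} = 2
G(7) = mex{2,0,0,1} = 3
G(8) = mex{3,1,1,0} = 2
G(9) = mex{2,2,0,1} = 3
G(10) = mex{3,3,1,0,0} = 2
G(11) = mex{2,2,2,1,1} = 0
G(12) = mex{0,3,3,2,0} = 1

1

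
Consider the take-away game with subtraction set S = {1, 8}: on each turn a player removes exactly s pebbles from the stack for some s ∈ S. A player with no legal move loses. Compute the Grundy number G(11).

0

n :  0  1  2  3  4  5  6  7  8  9 10 11
G :  0  1  0  1  0  1  0  1  2  0  1  0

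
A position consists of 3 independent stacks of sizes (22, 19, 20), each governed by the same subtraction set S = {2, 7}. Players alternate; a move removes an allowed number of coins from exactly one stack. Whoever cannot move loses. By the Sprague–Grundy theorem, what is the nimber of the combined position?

All stacks use S = {2, 7}:
G(0) = 0
G(1) = mex{} = 0
G(2) = mex{0} = 1
G(3) = mex{0} = 1
G(4) = mex{1} = 0
G(5) = mex{1} = 0
G(6) = mex{0} = 1
G(7) = mex{0,0} = 1
G(8) = mex{1,0} = 2
G(9) = mex{1,1} = 0
G(10) = mex{2,1} = 0
G(11) = mex{0,0} = 1
G(12) = mex{0,0} = 1
G(13) = mex{1,1} = 0
G(14) = mex{1,1} = 0
G(15) = mex{0,2} = 1
G(16) = mex{0,0} = 1
G(17) = mex{1,0} = 2
G(18) = mex{1,1} = 0
G(19) = mex{2,1} = 0
G(20) = mex{0,0} = 1
G(21) = mex{0,0} = 1
G(22) = mex{1,1} = 0
Stack A: G(22) = 0.
Stack B: G(19) = 0.
Stack C: G(20) = 1.
Combined Grundy value = 0 ⊕ 0 ⊕ 1 = 1.

1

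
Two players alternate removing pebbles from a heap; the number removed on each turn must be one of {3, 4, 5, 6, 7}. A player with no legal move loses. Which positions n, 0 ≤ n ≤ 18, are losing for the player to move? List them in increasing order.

0, 1, 2, 10, 11, 12

G(0) = 0
G(1) = mex{} = 0
G(2) = mex{} = 0
G(3) = mex{0} = 1
G(4) = mex{0,0} = 1
G(5) = mex{0,0,0} = 1
G(6) = mex{1,0,0,0} = 2
G(7) = mex{1,1,0,0,0} = 2
G(8) = mex{1,1,1,0,0} = 2
G(9) = mex{2,1,1,1,0} = 3
G(10) = mex{2,2,1,1,1} = 0
G(11) = mex{2,2,2,1,1} = 0
G(12) = mex{3,2,2,2,1} = 0
G(13) = mex{0,3,2,2,2} = 1
G(14) = mex{0,0,3,2,2} = 1
G(15) = mex{0,0,0,3,2} = 1
G(16) = mex{1,0,0,0,3} = 2
G(17) = mex{1,1,0,0,0} = 2
G(18) = mex{1,1,1,0,0} = 2
P-positions are exactly the n with G(n) = 0.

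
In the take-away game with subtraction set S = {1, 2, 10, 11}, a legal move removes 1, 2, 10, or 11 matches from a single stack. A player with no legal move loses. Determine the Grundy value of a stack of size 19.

n :  0  1  2  3  4  5  6  7  8  9 10 11 12 13 14 15 16 17 18 19
G :  0  1  2  0  1  2  0  1  2  0  1  2  0  1  2  0  1  2  0  1

1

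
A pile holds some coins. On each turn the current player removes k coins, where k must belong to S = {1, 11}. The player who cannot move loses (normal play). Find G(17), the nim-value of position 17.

1

G(0) = 0
G(1) = mex{0} = 1
G(2) = mex{1} = 0
G(3) = mex{0} = 1
G(4) = mex{1} = 0
G(5) = mex{0} = 1
G(6) = mex{1} = 0
G(7) = mex{0} = 1
G(8) = mex{1} = 0
G(9) = mex{0} = 1
G(10) = mex{1} = 0
G(11) = mex{0,0} = 1
G(12) = mex{1,1} = 0
G(13) = mex{0,0} = 1
G(14) = mex{1,1} = 0
G(15) = mex{0,0} = 1
G(16) = mex{1,1} = 0
G(17) = mex{0,0} = 1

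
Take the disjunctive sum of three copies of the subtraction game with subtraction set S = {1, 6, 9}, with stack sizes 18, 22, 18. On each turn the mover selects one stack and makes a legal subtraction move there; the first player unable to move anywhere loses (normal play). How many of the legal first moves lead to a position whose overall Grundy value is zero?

All stacks use S = {1, 6, 9}:
n :  0  1  2  3  4  5  6  7  8  9 10 11 12 13 14 15 16 17 18 19 20 21 22
G :  0  1  0  1  0  1  2  0  1  2  3  2  0  1  0  1  2  0  1  0  1  2  0
Stack A: G(18) = 1.
Stack B: G(22) = 0.
Stack C: G(18) = 1.
Combined Grundy value = 1 ⊕ 0 ⊕ 1 = 0.
A winning move leaves total XOR = 0, i.e. changes one component's Grundy value g to g ⊕ X where X is the current total.
Stack A: target g' = 1⊕0 = 1, but every legal move changes the Grundy value (mex property), so 0 moves.
Stack B: target g' = 0⊕0 = 0, but every legal move changes the Grundy value (mex property), so 0 moves.
Stack C: target g' = 1⊕0 = 1, but every legal move changes the Grundy value (mex property), so 0 moves.

0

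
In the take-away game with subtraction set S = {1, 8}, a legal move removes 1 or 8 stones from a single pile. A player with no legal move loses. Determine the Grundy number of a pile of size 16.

1

G(0) = 0
G(1) = mex{0} = 1
G(2) = mex{1} = 0
G(3) = mex{0} = 1
G(4) = mex{1} = 0
G(5) = mex{0} = 1
G(6) = mex{1} = 0
G(7) = mex{0} = 1
G(8) = mex{1,0} = 2
G(9) = mex{2,1} = 0
G(10) = mex{0,0} = 1
G(11) = mex{1,1} = 0
G(12) = mex{0,0} = 1
G(13) = mex{1,1} = 0
G(14) = mex{0,0} = 1
G(15) = mex{1,1} = 0
G(16) = mex{0,2} = 1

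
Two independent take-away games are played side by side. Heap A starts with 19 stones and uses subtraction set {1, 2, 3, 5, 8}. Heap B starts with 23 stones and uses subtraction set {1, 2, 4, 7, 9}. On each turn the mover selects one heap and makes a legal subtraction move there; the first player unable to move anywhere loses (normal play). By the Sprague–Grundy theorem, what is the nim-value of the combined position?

Heap A, S = {1, 2, 3, 5, 8}:
n :  0  1  2  3  4  5  6  7  8  9 10 11 12 13 14 15 16 17 18 19
G :  0  1  2  3  0  1  2  3  4  5  0  1  2  3  0  1  2  3  4  5
G_A(19) = 5.
Heap B, S = {1, 2, 4, 7, 9}:
n :  0  1  2  3  4  5  6  7  8  9 10 11 12 13 14 15 16 17 18 19 20 21 22 23
G :  0  1  2  0  1  2  0  1  2  3  4  0  1  2  0  1  2  0  1  2  3  4  0  1
G_B(23) = 1.
Combined Grundy value = 5 ⊕ 1 = 4.

4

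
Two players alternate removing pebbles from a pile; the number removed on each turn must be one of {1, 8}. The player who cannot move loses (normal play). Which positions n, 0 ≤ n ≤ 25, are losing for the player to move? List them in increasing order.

0, 2, 4, 6, 9, 11, 13, 15, 18, 20, 22, 24

n :  0  1  2  3  4  5  6  7  8  9 10 11 12 13 14 15 16 17 18 19 20 21 22 23 24 25
G :  0  1  0  1  0  1  0  1  2  0  1  0  1  0  1  0  1  2  0  1  0  1  0  1  0  1
P-positions are exactly the n with G(n) = 0.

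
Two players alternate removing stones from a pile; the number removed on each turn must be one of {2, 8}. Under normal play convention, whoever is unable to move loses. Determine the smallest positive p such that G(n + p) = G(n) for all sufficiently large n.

G(0) = 0
G(1) = mex{} = 0
G(2) = mex{0} = 1
G(3) = mex{0} = 1
G(4) = mex{1} = 0
G(5) = mex{1} = 0
G(6) = mex{0} = 1
G(7) = mex{0} = 1
G(8) = mex{1,0} = 2
G(9) = mex{1,0} = 2
G(10) = mex{2,1} = 0
G(11) = mex{2,1} = 0
G(12) = mex{0,0} = 1
G(13) = mex{0,0} = 1
G(14) = mex{1,1} = 0
G(15) = mex{1,1} = 0
G(16) = mex{0,2} = 1
G(17) = mex{0,2} = 1
G(18) = mex{1,0} = 2
G(19) = mex{1,0} = 2
G(20) = mex{2,1} = 0
G(21) = mex{2,1} = 0
G(n+10) = G(n) holds for n = 0,…,7 (a full window of length max(S) = 8), so the sequence is purely periodic with period 10.

10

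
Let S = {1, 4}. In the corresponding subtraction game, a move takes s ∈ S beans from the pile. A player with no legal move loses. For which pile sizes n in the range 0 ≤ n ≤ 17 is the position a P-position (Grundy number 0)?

0, 2, 5, 7, 10, 12, 15, 17

G(0) = 0
G(1) = mex{0} = 1
G(2) = mex{1} = 0
G(3) = mex{0} = 1
G(4) = mex{1,0} = 2
G(5) = mex{2,1} = 0
G(6) = mex{0,0} = 1
G(7) = mex{1,1} = 0
G(8) = mex{0,2} = 1
G(9) = mex{1,0} = 2
G(10) = mex{2,1} = 0
G(11) = mex{0,0} = 1
G(12) = mex{1,1} = 0
G(13) = mex{0,2} = 1
G(14) = mex{1,0} = 2
G(15) = mex{2,1} = 0
G(16) = mex{0,0} = 1
G(17) = mex{1,1} = 0
P-positions are exactly the n with G(n) = 0.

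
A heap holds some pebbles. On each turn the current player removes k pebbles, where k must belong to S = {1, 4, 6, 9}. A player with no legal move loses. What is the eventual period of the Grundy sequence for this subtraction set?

n :  0  1  2  3  4  5  6  7  8  9 10 11 12 13 14 15
G :  0  1  0  1  2  0  1  0  1  2  0  1  0  1  2  0
G(n+5) = G(n) holds for n = 0,…,8 (a full window of length max(S) = 9), so the sequence is purely periodic with period 5.

5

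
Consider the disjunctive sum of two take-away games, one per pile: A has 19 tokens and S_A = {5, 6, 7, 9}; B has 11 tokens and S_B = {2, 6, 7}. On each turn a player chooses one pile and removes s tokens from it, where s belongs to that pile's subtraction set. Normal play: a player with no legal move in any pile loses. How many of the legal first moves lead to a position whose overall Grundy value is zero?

Pile A, S = {5, 6, 7, 9}:
G(0) = 0
G(1) = mex{} = 0
G(2) = mex{} = 0
G(3) = mex{} = 0
G(4) = mex{} = 0
G(5) = mex{0} = 1
G(6) = mex{0,0} = 1
G(7) = mex{0,0,0} = 1
G(8) = mex{0,0,0} = 1
G(9) = mex{0,0,0,0} = 1
G(10) = mex{1,0,0,0} = 2
G(11) = mex{1,1,0,0} = 2
G(12) = mex{1,1,1,0} = 2
G(13) = mex{1,1,1,0} = 2
G(14) = mex{1,1,1,1} = 0
G(15) = mex{2,1,1,1} = 0
G(16) = mex{2,2,1,1} = 0
G(17) = mex{2,2,2,1} = 0
G(18) = mex{2,2,2,1} = 0
G(19) = mex{0,2,2,2} = 1
G_A(19) = 1.
Pile B, S = {2, 6, 7}:
G(0) = 0
G(1) = mex{} = 0
G(2) = mex{0} = 1
G(3) = mex{0} = 1
G(4) = mex{1} = 0
G(5) = mex{1} = 0
G(6) = mex{0,0} = 1
G(7) = mex{0,0,0} = 1
G(8) = mex{1,1,0} = 2
G(9) = mex{1,1,1} = 0
G(10) = mex{2,0,1} = 3
G(11) = mex{0,0,0} = 1
G_B(11) = 1.
Combined Grundy value = 1 ⊕ 1 = 0.
A winning move leaves total XOR = 0, i.e. changes one component's Grundy value g to g ⊕ X where X is the current total.
Pile A: target g' = 1⊕0 = 1, but every legal move changes the Grundy value (mex property), so 0 moves.
Pile B: target g' = 1⊕0 = 1, but every legal move changes the Grundy value (mex property), so 0 moves.

0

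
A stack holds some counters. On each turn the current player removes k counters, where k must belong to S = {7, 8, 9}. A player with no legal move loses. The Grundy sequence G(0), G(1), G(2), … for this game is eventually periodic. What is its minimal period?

G(0) = 0
G(1) = mex{} = 0
G(2) = mex{} = 0
G(3) = mex{} = 0
G(4) = mex{} = 0
G(5) = mex{} = 0
G(6) = mex{} = 0
G(7) = mex{0} = 1
G(8) = mex{0,0} = 1
G(9) = mex{0,0,0} = 1
G(10) = mex{0,0,0} = 1
G(11) = mex{0,0,0} = 1
G(12) = mex{0,0,0} = 1
G(13) = mex{0,0,0} = 1
G(14) = mex{1,0,0} = 2
G(15) = mex{1,1,0} = 2
G(16) = mex{1,1,1} = 0
G(17) = mex{1,1,1} = 0
G(18) = mex{1,1,1} = 0
G(19) = mex{1,1,1} = 0
G(20) = mex{1,1,1} = 0
G(21) = mex{2,1,1} = 0
G(22) = mex{2,2,1} = 0
G(23) = mex{0,2,2} = 1
G(24) = mex{0,0,2} = 1
G(25) = mex{0,0,0} = 1
G(26) = mex{0,0,0} = 1
G(27) = mex{0,0,0} = 1
G(28) = mex{0,0,0} = 1
G(29) = mex{0,0,0} = 1
G(30) = mex{1,0,0} = 2
G(31) = mex{1,1,0} = 2
G(32) = mex{1,1,1} = 0
G(33) = mex{1,1,1} = 0
G(n+16) = G(n) holds for n = 0,…,8 (a full window of length max(S) = 9), so the sequence is purely periodic with period 16.

16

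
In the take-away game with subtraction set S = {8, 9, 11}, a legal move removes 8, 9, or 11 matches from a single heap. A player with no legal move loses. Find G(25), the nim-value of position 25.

n :  0  1  2  3  4  5  6  7  8  9 10 11 12 13 14 15 16 17 18 19 20 21 22 23 24 25
G :  0  0  0  0  0  0  0  0  1  1  1  1  1  1  1  1  2  2  2  0  0  0  0  0  0  0

0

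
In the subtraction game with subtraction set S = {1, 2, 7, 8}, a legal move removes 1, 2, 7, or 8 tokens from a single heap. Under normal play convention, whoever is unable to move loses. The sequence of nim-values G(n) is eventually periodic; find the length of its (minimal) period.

3

n :  0  1  2  3  4  5  6  7  8  9 10 11 12 13 14
G :  0  1  2  0  1  2  0  1  2  0  1  2  0  1  2
G(n+3) = G(n) holds for n = 0,…,7 (a full window of length max(S) = 8), so the sequence is purely periodic with period 3.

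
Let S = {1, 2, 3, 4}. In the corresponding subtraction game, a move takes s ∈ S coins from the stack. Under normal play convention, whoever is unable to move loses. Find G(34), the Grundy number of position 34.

G(0) = 0
G(1) = mex{0} = 1
G(2) = mex{1,0} = 2
G(3) = mex{2,1,0} = 3
G(4) = mex{3,2,1,0} = 4
G(5) = mex{4,3,2,1} = 0
G(6) = mex{0,4,3,2} = 1
G(7) = mex{1,0,4,3} = 2
G(8) = mex{2,1,0,4} = 3
G(9) = mex{3,2,1,0} = 4
G(10) = mex{4,3,2,1} = 0
G(11) = mex{0,4,3,2} = 1
G(12) = mex{1,0,4,3} = 2
G(13) = mex{2,1,0,4} = 3
G(14) = mex{3,2,1,0} = 4
G(15) = mex{4,3,2,1} = 0
G(16) = mex{0,4,3,2} = 1
G(17) = mex{1,0,4,3} = 2
G(18) = mex{2,1,0,4} = 3
G(19) = mex{3,2,1,0} = 4
G(20) = mex{4,3,2,1} = 0
G(21) = mex{0,4,3,2} = 1
G(22) = mex{1,0,4,3} = 2
G(23) = mex{2,1,0,4} = 3
G(24) = mex{3,2,1,0} = 4
G(25) = mex{4,3,2,1} = 0
G(26) = mex{0,4,3,2} = 1
G(27) = mex{1,0,4,3} = 2
G(28) = mex{2,1,0,4} = 3
G(29) = mex{3,2,1,0} = 4
G(30) = mex{4,3,2,1} = 0
G(31) = mex{0,4,3,2} = 1
G(32) = mex{1,0,4,3} = 2
G(33) = mex{2,1,0,4} = 3
G(34) = mex{3,2,1,0} = 4

4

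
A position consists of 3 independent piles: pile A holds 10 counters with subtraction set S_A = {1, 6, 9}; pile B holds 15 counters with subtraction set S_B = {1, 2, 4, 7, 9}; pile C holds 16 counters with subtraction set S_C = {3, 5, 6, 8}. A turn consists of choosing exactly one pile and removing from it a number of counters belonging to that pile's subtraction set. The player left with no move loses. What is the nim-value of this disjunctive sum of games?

3

Pile A, S = {1, 6, 9}:
G(0) = 0
G(1) = mex{0} = 1
G(2) = mex{1} = 0
G(3) = mex{0} = 1
G(4) = mex{1} = 0
G(5) = mex{0} = 1
G(6) = mex{1,0} = 2
G(7) = mex{2,1} = 0
G(8) = mex{0,0} = 1
G(9) = mex{1,1,0} = 2
G(10) = mex{2,0,1} = 3
G_A(10) = 3.
Pile B, S = {1, 2, 4, 7, 9}:
n :  0  1  2  3  4  5  6  7  8  9 10 11 12 13 14 15
G :  0  1  2  0  1  2  0  1  2  3  4  0  1  2  0  1
G_B(15) = 1.
Pile C, S = {3, 5, 6, 8}:
n :  0  1  2  3  4  5  6  7  8  9 10 11 12 13 14 15 16
G :  0  0  0  1  1  1  2  2  2  3  3  0  0  0  1  1  1
G_C(16) = 1.
Combined Grundy value = 3 ⊕ 1 ⊕ 1 = 3.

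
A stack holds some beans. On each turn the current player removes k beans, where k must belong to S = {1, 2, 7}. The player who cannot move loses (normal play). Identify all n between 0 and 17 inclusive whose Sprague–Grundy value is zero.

0, 3, 6, 9, 12, 15

n :  0  1  2  3  4  5  6  7  8  9 10 11 12 13 14 15 16 17
G :  0  1  2  0  1  2  0  1  2  0  1  2  0  1  2  0  1  2
P-positions are exactly the n with G(n) = 0.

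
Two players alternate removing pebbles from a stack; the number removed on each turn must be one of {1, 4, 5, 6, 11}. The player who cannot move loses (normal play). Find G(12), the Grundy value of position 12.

G(0) = 0
G(1) = mex{0} = 1
G(2) = mex{1} = 0
G(3) = mex{0} = 1
G(4) = mex{1,0} = 2
G(5) = mex{2,1,0} = 3
G(6) = mex{3,0,1,0} = 2
G(7) = mex{2,1,0,1} = 3
G(8) = mex{3,2,1,0} = 4
G(9) = mex{4,3,2,1} = 0
G(10) = mex{0,2,3,2} = 1
G(11) = mex{1,3,2,3,0} = 4
G(12) = mex{4,4,3,2,1} = 0

0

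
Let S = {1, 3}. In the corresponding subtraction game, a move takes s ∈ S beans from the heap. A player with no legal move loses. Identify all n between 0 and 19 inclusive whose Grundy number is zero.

0, 2, 4, 6, 8, 10, 12, 14, 16, 18

n :  0  1  2  3  4  5  6  7  8  9 10 11 12 13 14 15 16 17 18 19
G :  0  1  0  1  0  1  0  1  0  1  0  1  0  1  0  1  0  1  0  1
P-positions are exactly the n with G(n) = 0.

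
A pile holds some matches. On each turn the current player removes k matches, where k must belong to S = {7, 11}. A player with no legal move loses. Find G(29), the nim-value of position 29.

1

n :  0  1  2  3  4  5  6  7  8  9 10 11 12 13 14 15 16 17 18 19 20 21 22 23 24 25 26 27 28 29
G :  0  0  0  0  0  0  0  1  1  1  1  1  1  1  2  2  2  2  0  0  0  0  0  0  0  1  1  1  1  1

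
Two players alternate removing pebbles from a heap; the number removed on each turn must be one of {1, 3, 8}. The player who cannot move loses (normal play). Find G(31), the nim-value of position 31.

n :  0  1  2  3  4  5  6  7  8  9 10 11 12 13 14 15 16 17 18 19 20 21 22 23 24 25 26 27 28 29 30 31
G :  0  1  0  1  0  1  0  1  2  3  2  0  1  0  1  0  1  0  1  2  3  2  0  1  0  1  0  1  0  1  2  3

3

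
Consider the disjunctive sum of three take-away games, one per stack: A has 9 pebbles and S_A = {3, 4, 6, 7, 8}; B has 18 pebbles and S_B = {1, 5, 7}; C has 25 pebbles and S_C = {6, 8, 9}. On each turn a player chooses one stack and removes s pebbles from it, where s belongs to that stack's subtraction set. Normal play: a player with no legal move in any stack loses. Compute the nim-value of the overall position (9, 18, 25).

Stack A, S = {3, 4, 6, 7, 8}:
n : 0 1 2 3 4 5 6 7 8 9
G : 0 0 0 1 1 1 2 2 2 3
G_A(9) = 3.
Stack B, S = {1, 5, 7}:
G(0) = 0
G(1) = mex{0} = 1
G(2) = mex{1} = 0
G(3) = mex{0} = 1
G(4) = mex{1} = 0
G(5) = mex{0,0} = 1
G(6) = mex{1,1} = 0
G(7) = mex{0,0,0} = 1
G(8) = mex{1,1,1} = 0
G(9) = mex{0,0,0} = 1
G(10) = mex{1,1,1} = 0
G(11) = mex{0,0,0} = 1
G(12) = mex{1,1,1} = 0
G(13) = mex{0,0,0} = 1
G(14) = mex{1,1,1} = 0
G(15) = mex{0,0,0} = 1
G(16) = mex{1,1,1} = 0
G(17) = mex{0,0,0} = 1
G(18) = mex{1,1,1} = 0
G_B(18) = 0.
Stack C, S = {6, 8, 9}:
G(0) = 0
G(1) = mex{} = 0
G(2) = mex{} = 0
G(3) = mex{} = 0
G(4) = mex{} = 0
G(5) = mex{} = 0
G(6) = mex{0} = 1
G(7) = mex{0} = 1
G(8) = mex{0,0} = 1
G(9) = mex{0,0,0} = 1
G(10) = mex{0,0,0} = 1
G(11) = mex{0,0,0} = 1
G(12) = mex{1,0,0} = 2
G(13) = mex{1,0,0} = 2
G(14) = mex{1,1,0} = 2
G(15) = mex{1,1,1} = 0
G(16) = mex{1,1,1} = 0
G(17) = mex{1,1,1} = 0
G(18) = mex{2,1,1} = 0
G(19) = mex{2,1,1} = 0
G(20) = mex{2,2,1} = 0
G(21) = mex{0,2,2} = 1
G(22) = mex{0,2,2} = 1
G(23) = mex{0,0,2} = 1
G(24) = mex{0,0,0} = 1
G(25) = mex{0,0,0} = 1
G_C(25) = 1.
Combined Grundy value = 3 ⊕ 0 ⊕ 1 = 2.

2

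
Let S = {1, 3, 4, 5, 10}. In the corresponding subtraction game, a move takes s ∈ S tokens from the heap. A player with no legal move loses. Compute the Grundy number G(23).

G(0) = 0
G(1) = mex{0} = 1
G(2) = mex{1} = 0
G(3) = mex{0,0} = 1
G(4) = mex{1,1,0} = 2
G(5) = mex{2,0,1,0} = 3
G(6) = mex{3,1,0,1} = 2
G(7) = mex{2,2,1,0} = 3
G(8) = mex{3,3,2,1} = 0
G(9) = mex{0,2,3,2} = 1
G(10) = mex{1,3,2,3,0} = 4
G(11) = mex{4,0,3,2,1} = 5
G(12) = mex{5,1,0,3,0} = 2
G(13) = mex{2,4,1,0,1} = 3
G(14) = mex{3,5,4,1,2} = 0
G(15) = mex{0,2,5,4,3} = 1
G(16) = mex{1,3,2,5,2} = 0
G(17) = mex{0,0,3,2,3} = 1
G(18) = mex{1,1,0,3,0} = 2
G(19) = mex{2,0,1,0,1} = 3
G(20) = mex{3,1,0,1,4} = 2
G(21) = mex{2,2,1,0,5} = 3
G(22) = mex{3,3,2,1,2} = 0
G(23) = mex{0,2,3,2,3} = 1

1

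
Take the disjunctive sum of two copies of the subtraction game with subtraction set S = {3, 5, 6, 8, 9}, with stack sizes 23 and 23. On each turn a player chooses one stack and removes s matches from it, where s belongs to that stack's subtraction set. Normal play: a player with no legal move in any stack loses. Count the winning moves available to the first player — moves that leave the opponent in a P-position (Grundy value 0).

0

All stacks use S = {3, 5, 6, 8, 9}:
G(0) = 0
G(1) = mex{} = 0
G(2) = mex{} = 0
G(3) = mex{0} = 1
G(4) = mex{0} = 1
G(5) = mex{0,0} = 1
G(6) = mex{1,0,0} = 2
G(7) = mex{1,0,0} = 2
G(8) = mex{1,1,0,0} = 2
G(9) = mex{2,1,1,0,0} = 3
G(10) = mex{2,1,1,0,0} = 3
G(11) = mex{2,2,1,1,0} = 3
G(12) = mex{3,2,2,1,1} = 0
G(13) = mex{3,2,2,1,1} = 0
G(14) = mex{3,3,2,2,1} = 0
G(15) = mex{0,3,3,2,2} = 1
G(16) = mex{0,3,3,2,2} = 1
G(17) = mex{0,0,3,3,2} = 1
G(18) = mex{1,0,0,3,3} = 2
G(19) = mex{1,0,0,3,3} = 2
G(20) = mex{1,1,0,0,3} = 2
G(21) = mex{2,1,1,0,0} = 3
G(22) = mex{2,1,1,0,0} = 3
G(23) = mex{2,2,1,1,0} = 3
Stack A: G(23) = 3.
Stack B: G(23) = 3.
Combined Grundy value = 3 ⊕ 3 = 0.
A winning move leaves total XOR = 0, i.e. changes one component's Grundy value g to g ⊕ X where X is the current total.
Stack A: target g' = 3⊕0 = 3, but every legal move changes the Grundy value (mex property), so 0 moves.
Stack B: target g' = 3⊕0 = 3, but every legal move changes the Grundy value (mex property), so 0 moves.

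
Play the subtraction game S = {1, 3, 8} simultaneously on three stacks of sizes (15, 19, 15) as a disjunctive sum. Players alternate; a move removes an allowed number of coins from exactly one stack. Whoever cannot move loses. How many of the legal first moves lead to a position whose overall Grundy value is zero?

1

All stacks use S = {1, 3, 8}:
G(0) = 0
G(1) = mex{0} = 1
G(2) = mex{1} = 0
G(3) = mex{0,0} = 1
G(4) = mex{1,1} = 0
G(5) = mex{0,0} = 1
G(6) = mex{1,1} = 0
G(7) = mex{0,0} = 1
G(8) = mex{1,1,0} = 2
G(9) = mex{2,0,1} = 3
G(10) = mex{3,1,0} = 2
G(11) = mex{2,2,1} = 0
G(12) = mex{0,3,0} = 1
G(13) = mex{1,2,1} = 0
G(14) = mex{0,0,0} = 1
G(15) = mex{1,1,1} = 0
G(16) = mex{0,0,2} = 1
G(17) = mex{1,1,3} = 0
G(18) = mex{0,0,2} = 1
G(19) = mex{1,1,0} = 2
Stack A: G(15) = 0.
Stack B: G(19) = 2.
Stack C: G(15) = 0.
Combined Grundy value = 0 ⊕ 2 ⊕ 0 = 2.
A winning move leaves total XOR = 0, i.e. changes one component's Grundy value g to g ⊕ X where X is the current total.
Stack A: need g' = 0⊕2 = 2. Options: 15−1→G=1, 15−3→G=1, 15−8→G=1. Hits: 0.
Stack B: need g' = 2⊕2 = 0. Options: 19−1→G=1, 19−3→G=1, 19−8→G=0. Hits: 1.
Stack C: need g' = 0⊕2 = 2. Options: 15−1→G=1, 15−3→G=1, 15−8→G=1. Hits: 0.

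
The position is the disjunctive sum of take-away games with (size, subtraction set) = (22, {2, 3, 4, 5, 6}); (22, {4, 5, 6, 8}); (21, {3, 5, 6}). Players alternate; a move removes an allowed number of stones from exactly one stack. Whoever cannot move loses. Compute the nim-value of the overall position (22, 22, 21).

0

Stack A, S = {2, 3, 4, 5, 6}:
G(0) = 0
G(1) = mex{} = 0
G(2) = mex{0} = 1
G(3) = mex{0,0} = 1
G(4) = mex{1,0,0} = 2
G(5) = mex{1,1,0,0} = 2
G(6) = mex{2,1,1,0,0} = 3
G(7) = mex{2,2,1,1,0} = 3
G(8) = mex{3,2,2,1,1} = 0
G(9) = mex{3,3,2,2,1} = 0
G(10) = mex{0,3,3,2,2} = 1
G(11) = mex{0,0,3,3,2} = 1
G(12) = mex{1,0,0,3,3} = 2
G(13) = mex{1,1,0,0,3} = 2
G(14) = mex{2,1,1,0,0} = 3
G(15) = mex{2,2,1,1,0} = 3
G(16) = mex{3,2,2,1,1} = 0
G(17) = mex{3,3,2,2,1} = 0
G(18) = mex{0,3,3,2,2} = 1
G(19) = mex{0,0,3,3,2} = 1
G(20) = mex{1,0,0,3,3} = 2
G(21) = mex{1,1,0,0,3} = 2
G(22) = mex{2,1,1,0,0} = 3
G_A(22) = 3.
Stack B, S = {4, 5, 6, 8}:
n :  0  1  2  3  4  5  6  7  8  9 10 11 12 13 14 15 16 17 18 19 20 21 22
G :  0  0  0  0  1  1  1  1  2  2  2  2  0  0  0  0  1  1  1  1  2  2  2
G_B(22) = 2.
Stack C, S = {3, 5, 6}:
n :  0  1  2  3  4  5  6  7  8  9 10 11 12 13 14 15 16 17 18 19 20 21
G :  0  0  0  1  1  1  2  2  2  0  0  0  1  1  1  2  2  2  0  0  0  1
G_C(21) = 1.
Combined Grundy value = 3 ⊕ 2 ⊕ 1 = 0.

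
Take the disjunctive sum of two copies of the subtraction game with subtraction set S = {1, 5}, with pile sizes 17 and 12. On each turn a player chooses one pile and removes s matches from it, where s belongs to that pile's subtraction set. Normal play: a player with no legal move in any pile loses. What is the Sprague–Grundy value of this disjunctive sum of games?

1

All piles use S = {1, 5}:
G(0) = 0
G(1) = mex{0} = 1
G(2) = mex{1} = 0
G(3) = mex{0} = 1
G(4) = mex{1} = 0
G(5) = mex{0,0} = 1
G(6) = mex{1,1} = 0
G(7) = mex{0,0} = 1
G(8) = mex{1,1} = 0
G(9) = mex{0,0} = 1
G(10) = mex{1,1} = 0
G(11) = mex{0,0} = 1
G(12) = mex{1,1} = 0
G(13) = mex{0,0} = 1
G(14) = mex{1,1} = 0
G(15) = mex{0,0} = 1
G(16) = mex{1,1} = 0
G(17) = mex{0,0} = 1
Pile A: G(17) = 1.
Pile B: G(12) = 0.
Combined Grundy value = 1 ⊕ 0 = 1.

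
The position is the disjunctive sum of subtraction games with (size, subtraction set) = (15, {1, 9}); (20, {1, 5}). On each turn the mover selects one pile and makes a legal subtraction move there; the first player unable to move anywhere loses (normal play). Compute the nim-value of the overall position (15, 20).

Pile A, S = {1, 9}:
G(0) = 0
G(1) = mex{0} = 1
G(2) = mex{1} = 0
G(3) = mex{0} = 1
G(4) = mex{1} = 0
G(5) = mex{0} = 1
G(6) = mex{1} = 0
G(7) = mex{0} = 1
G(8) = mex{1} = 0
G(9) = mex{0,0} = 1
G(10) = mex{1,1} = 0
G(11) = mex{0,0} = 1
G(12) = mex{1,1} = 0
G(13) = mex{0,0} = 1
G(14) = mex{1,1} = 0
G(15) = mex{0,0} = 1
G_A(15) = 1.
Pile B, S = {1, 5}:
n :  0  1  2  3  4  5  6  7  8  9 10 11 12 13 14 15 16 17 18 19 20
G :  0  1  0  1  0  1  0  1  0  1  0  1  0  1  0  1  0  1  0  1  0
G_B(20) = 0.
Combined Grundy value = 1 ⊕ 0 = 1.

1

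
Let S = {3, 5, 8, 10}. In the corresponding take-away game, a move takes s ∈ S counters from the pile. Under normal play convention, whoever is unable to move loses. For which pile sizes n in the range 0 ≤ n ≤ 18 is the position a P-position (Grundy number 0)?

n :  0  1  2  3  4  5  6  7  8  9 10 11 12 13 14 15 16 17 18
G :  0  0  0  1  1  1  2  2  2  3  3  3  4  0  0  0  1  1  1
P-positions are exactly the n with G(n) = 0.

0, 1, 2, 13, 14, 15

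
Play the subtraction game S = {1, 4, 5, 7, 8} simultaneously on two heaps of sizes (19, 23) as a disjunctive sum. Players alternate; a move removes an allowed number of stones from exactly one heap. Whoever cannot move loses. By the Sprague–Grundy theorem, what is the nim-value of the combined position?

5

All heaps use S = {1, 4, 5, 7, 8}:
n :  0  1  2  3  4  5  6  7  8  9 10 11 12 13 14 15 16 17 18 19 20 21 22 23
G :  0  1  0  1  2  3  2  3  4  5  4  0  1  0  1  2  3  2  3  4  5  4  0  1
Heap A: G(19) = 4.
Heap B: G(23) = 1.
Combined Grundy value = 4 ⊕ 1 = 5.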